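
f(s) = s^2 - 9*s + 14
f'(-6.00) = -21.00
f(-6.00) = 104.00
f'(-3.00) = -15.00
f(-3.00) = 50.00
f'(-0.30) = -9.60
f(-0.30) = 16.79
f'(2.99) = -3.02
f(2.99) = -3.97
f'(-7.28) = -23.56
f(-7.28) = 132.52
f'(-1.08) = -11.16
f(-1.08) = 24.89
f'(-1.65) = -12.30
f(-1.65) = 31.57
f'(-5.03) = -19.06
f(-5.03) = 84.57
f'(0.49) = -8.02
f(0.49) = 9.83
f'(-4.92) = -18.84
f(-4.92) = 82.49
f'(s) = 2*s - 9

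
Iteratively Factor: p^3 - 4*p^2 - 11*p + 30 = (p - 2)*(p^2 - 2*p - 15) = (p - 5)*(p - 2)*(p + 3)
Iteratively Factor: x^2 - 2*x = (x)*(x - 2)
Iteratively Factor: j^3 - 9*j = (j + 3)*(j^2 - 3*j) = (j - 3)*(j + 3)*(j)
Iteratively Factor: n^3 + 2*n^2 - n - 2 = (n - 1)*(n^2 + 3*n + 2) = (n - 1)*(n + 2)*(n + 1)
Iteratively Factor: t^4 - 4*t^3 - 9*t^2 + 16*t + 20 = (t - 5)*(t^3 + t^2 - 4*t - 4) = (t - 5)*(t + 1)*(t^2 - 4) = (t - 5)*(t - 2)*(t + 1)*(t + 2)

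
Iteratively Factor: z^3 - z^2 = (z - 1)*(z^2) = z*(z - 1)*(z)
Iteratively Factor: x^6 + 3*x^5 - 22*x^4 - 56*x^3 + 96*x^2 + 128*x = (x + 1)*(x^5 + 2*x^4 - 24*x^3 - 32*x^2 + 128*x) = (x + 1)*(x + 4)*(x^4 - 2*x^3 - 16*x^2 + 32*x) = (x + 1)*(x + 4)^2*(x^3 - 6*x^2 + 8*x) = x*(x + 1)*(x + 4)^2*(x^2 - 6*x + 8) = x*(x - 4)*(x + 1)*(x + 4)^2*(x - 2)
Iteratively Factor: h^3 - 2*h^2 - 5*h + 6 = (h + 2)*(h^2 - 4*h + 3) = (h - 1)*(h + 2)*(h - 3)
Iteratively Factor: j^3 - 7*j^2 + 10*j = (j)*(j^2 - 7*j + 10) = j*(j - 5)*(j - 2)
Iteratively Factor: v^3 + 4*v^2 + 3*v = (v + 1)*(v^2 + 3*v) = v*(v + 1)*(v + 3)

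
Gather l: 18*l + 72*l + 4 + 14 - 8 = 90*l + 10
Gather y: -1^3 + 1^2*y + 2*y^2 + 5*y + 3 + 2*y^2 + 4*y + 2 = 4*y^2 + 10*y + 4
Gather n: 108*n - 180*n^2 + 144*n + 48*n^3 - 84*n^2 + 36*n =48*n^3 - 264*n^2 + 288*n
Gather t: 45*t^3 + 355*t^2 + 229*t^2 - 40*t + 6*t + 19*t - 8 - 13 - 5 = 45*t^3 + 584*t^2 - 15*t - 26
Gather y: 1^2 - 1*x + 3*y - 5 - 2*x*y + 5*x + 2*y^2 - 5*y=4*x + 2*y^2 + y*(-2*x - 2) - 4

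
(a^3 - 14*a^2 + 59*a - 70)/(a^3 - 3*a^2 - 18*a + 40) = (a - 7)/(a + 4)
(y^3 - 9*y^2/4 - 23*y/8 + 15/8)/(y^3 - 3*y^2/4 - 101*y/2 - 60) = (2*y^2 - 7*y + 3)/(2*(y^2 - 2*y - 48))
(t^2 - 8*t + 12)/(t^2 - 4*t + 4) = (t - 6)/(t - 2)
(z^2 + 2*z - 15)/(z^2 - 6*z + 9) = (z + 5)/(z - 3)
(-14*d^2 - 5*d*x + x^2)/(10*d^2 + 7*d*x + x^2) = (-7*d + x)/(5*d + x)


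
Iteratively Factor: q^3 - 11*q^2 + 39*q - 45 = (q - 5)*(q^2 - 6*q + 9) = (q - 5)*(q - 3)*(q - 3)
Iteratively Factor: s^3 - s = (s - 1)*(s^2 + s) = s*(s - 1)*(s + 1)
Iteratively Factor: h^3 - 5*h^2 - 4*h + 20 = (h - 5)*(h^2 - 4) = (h - 5)*(h - 2)*(h + 2)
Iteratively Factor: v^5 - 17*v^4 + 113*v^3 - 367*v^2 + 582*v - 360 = (v - 2)*(v^4 - 15*v^3 + 83*v^2 - 201*v + 180) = (v - 3)*(v - 2)*(v^3 - 12*v^2 + 47*v - 60) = (v - 4)*(v - 3)*(v - 2)*(v^2 - 8*v + 15) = (v - 5)*(v - 4)*(v - 3)*(v - 2)*(v - 3)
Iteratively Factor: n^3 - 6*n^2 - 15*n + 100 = (n + 4)*(n^2 - 10*n + 25) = (n - 5)*(n + 4)*(n - 5)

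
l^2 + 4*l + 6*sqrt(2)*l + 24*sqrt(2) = (l + 4)*(l + 6*sqrt(2))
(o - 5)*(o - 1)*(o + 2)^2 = o^4 - 2*o^3 - 15*o^2 - 4*o + 20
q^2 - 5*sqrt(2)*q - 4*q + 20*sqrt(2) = (q - 4)*(q - 5*sqrt(2))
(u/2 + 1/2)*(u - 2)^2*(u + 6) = u^4/2 + 3*u^3/2 - 9*u^2 + 2*u + 12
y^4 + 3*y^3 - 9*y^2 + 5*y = y*(y - 1)^2*(y + 5)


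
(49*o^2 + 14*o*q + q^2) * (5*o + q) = 245*o^3 + 119*o^2*q + 19*o*q^2 + q^3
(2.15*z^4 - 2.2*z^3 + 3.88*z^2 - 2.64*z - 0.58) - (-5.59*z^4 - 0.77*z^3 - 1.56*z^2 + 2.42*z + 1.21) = 7.74*z^4 - 1.43*z^3 + 5.44*z^2 - 5.06*z - 1.79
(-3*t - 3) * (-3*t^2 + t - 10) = 9*t^3 + 6*t^2 + 27*t + 30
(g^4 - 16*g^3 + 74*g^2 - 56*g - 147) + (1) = g^4 - 16*g^3 + 74*g^2 - 56*g - 146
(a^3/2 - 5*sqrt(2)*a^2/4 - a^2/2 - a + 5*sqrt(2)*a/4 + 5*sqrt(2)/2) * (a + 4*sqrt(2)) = a^4/2 - a^3/2 + 3*sqrt(2)*a^3/4 - 11*a^2 - 3*sqrt(2)*a^2/4 - 3*sqrt(2)*a/2 + 10*a + 20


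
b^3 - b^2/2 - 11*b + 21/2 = (b - 3)*(b - 1)*(b + 7/2)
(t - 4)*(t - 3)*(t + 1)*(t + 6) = t^4 - 31*t^2 + 42*t + 72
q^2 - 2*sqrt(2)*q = q*(q - 2*sqrt(2))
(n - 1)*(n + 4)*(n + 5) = n^3 + 8*n^2 + 11*n - 20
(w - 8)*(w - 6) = w^2 - 14*w + 48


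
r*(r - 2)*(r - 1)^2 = r^4 - 4*r^3 + 5*r^2 - 2*r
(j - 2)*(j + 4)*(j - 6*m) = j^3 - 6*j^2*m + 2*j^2 - 12*j*m - 8*j + 48*m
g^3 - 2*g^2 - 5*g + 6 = (g - 3)*(g - 1)*(g + 2)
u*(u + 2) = u^2 + 2*u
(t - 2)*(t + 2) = t^2 - 4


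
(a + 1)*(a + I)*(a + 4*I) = a^3 + a^2 + 5*I*a^2 - 4*a + 5*I*a - 4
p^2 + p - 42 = (p - 6)*(p + 7)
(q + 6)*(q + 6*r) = q^2 + 6*q*r + 6*q + 36*r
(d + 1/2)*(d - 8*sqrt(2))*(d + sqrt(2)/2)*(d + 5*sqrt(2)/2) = d^4 - 5*sqrt(2)*d^3 + d^3/2 - 91*d^2/2 - 5*sqrt(2)*d^2/2 - 20*sqrt(2)*d - 91*d/4 - 10*sqrt(2)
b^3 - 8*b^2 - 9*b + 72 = (b - 8)*(b - 3)*(b + 3)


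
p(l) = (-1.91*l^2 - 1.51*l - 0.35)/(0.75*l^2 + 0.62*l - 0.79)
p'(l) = (-3.82*l - 1.51)/(0.75*l^2 + 0.62*l - 0.79) + (-1.5*l - 0.62)*(-1.91*l^2 - 1.51*l - 0.35)/(0.75*l^2 + 0.62*l - 0.79)^2 = (-0.0516999999999994*l^2 + 3.5428*l + 1.4099)/(0.5625*l^4 + 0.93*l^3 - 0.8006*l^2 - 0.9796*l + 0.6241)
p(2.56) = -2.93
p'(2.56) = 0.31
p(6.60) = -2.60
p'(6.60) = 0.02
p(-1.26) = 3.89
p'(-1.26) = -21.66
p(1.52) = -3.74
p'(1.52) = 1.88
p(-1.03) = 1.30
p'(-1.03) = -5.73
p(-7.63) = -2.62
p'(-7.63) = -0.02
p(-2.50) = -3.63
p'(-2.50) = -1.41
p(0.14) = 0.87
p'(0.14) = 4.02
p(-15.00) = -2.57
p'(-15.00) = -0.00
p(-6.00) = -2.67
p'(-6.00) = -0.04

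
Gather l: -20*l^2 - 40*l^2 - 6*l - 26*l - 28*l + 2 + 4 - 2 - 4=-60*l^2 - 60*l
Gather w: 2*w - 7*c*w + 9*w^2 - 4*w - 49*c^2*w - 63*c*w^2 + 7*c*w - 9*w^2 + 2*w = -49*c^2*w - 63*c*w^2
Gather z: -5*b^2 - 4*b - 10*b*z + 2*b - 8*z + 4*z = -5*b^2 - 2*b + z*(-10*b - 4)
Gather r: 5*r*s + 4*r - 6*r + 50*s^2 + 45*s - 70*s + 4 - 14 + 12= r*(5*s - 2) + 50*s^2 - 25*s + 2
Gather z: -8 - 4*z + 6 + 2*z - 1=-2*z - 3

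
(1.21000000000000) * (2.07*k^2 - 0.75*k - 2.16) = 2.5047*k^2 - 0.9075*k - 2.6136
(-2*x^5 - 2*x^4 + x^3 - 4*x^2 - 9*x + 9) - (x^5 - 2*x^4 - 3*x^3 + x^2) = -3*x^5 + 4*x^3 - 5*x^2 - 9*x + 9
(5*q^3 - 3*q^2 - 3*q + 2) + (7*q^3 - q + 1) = 12*q^3 - 3*q^2 - 4*q + 3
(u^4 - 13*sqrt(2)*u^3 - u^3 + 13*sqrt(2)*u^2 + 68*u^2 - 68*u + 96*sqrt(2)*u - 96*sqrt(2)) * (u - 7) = u^5 - 13*sqrt(2)*u^4 - 8*u^4 + 75*u^3 + 104*sqrt(2)*u^3 - 544*u^2 + 5*sqrt(2)*u^2 - 768*sqrt(2)*u + 476*u + 672*sqrt(2)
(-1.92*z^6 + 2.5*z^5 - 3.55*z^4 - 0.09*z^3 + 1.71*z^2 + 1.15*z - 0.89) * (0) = 0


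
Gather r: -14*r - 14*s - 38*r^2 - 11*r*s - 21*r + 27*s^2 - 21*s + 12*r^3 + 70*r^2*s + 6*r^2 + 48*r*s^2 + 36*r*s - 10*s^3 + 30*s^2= 12*r^3 + r^2*(70*s - 32) + r*(48*s^2 + 25*s - 35) - 10*s^3 + 57*s^2 - 35*s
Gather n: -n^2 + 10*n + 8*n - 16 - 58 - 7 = -n^2 + 18*n - 81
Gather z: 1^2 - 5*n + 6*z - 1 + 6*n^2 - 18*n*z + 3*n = 6*n^2 - 2*n + z*(6 - 18*n)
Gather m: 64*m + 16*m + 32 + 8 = 80*m + 40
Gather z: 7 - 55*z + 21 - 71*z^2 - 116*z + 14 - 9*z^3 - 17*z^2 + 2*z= -9*z^3 - 88*z^2 - 169*z + 42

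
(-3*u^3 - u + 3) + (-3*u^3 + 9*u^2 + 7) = -6*u^3 + 9*u^2 - u + 10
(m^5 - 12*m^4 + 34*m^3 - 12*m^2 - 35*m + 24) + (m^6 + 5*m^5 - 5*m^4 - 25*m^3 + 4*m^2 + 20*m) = m^6 + 6*m^5 - 17*m^4 + 9*m^3 - 8*m^2 - 15*m + 24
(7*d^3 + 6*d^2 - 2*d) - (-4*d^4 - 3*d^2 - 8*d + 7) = 4*d^4 + 7*d^3 + 9*d^2 + 6*d - 7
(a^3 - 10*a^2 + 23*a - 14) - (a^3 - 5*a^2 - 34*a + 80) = -5*a^2 + 57*a - 94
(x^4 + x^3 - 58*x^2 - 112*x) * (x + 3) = x^5 + 4*x^4 - 55*x^3 - 286*x^2 - 336*x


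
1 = 1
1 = 1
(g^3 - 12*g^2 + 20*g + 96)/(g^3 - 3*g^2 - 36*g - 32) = (g^2 - 4*g - 12)/(g^2 + 5*g + 4)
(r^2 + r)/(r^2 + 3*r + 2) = r/(r + 2)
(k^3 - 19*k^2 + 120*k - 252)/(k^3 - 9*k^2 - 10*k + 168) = (k - 6)/(k + 4)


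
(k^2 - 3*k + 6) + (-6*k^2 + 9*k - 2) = -5*k^2 + 6*k + 4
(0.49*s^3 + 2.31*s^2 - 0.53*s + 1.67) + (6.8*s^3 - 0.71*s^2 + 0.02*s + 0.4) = 7.29*s^3 + 1.6*s^2 - 0.51*s + 2.07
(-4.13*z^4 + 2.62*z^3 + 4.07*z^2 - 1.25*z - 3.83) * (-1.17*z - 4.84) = 4.8321*z^5 + 16.9238*z^4 - 17.4427*z^3 - 18.2363*z^2 + 10.5311*z + 18.5372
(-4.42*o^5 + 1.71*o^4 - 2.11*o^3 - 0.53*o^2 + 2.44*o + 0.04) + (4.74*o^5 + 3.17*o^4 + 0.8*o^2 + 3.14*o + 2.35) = 0.32*o^5 + 4.88*o^4 - 2.11*o^3 + 0.27*o^2 + 5.58*o + 2.39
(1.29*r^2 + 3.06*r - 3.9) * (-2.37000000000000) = -3.0573*r^2 - 7.2522*r + 9.243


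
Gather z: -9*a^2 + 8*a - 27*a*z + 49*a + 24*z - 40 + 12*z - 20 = -9*a^2 + 57*a + z*(36 - 27*a) - 60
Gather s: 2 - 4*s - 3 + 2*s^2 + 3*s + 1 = 2*s^2 - s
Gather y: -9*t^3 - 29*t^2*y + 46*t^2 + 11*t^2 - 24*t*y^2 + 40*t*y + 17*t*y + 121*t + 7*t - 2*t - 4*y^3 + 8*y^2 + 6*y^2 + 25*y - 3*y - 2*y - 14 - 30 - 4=-9*t^3 + 57*t^2 + 126*t - 4*y^3 + y^2*(14 - 24*t) + y*(-29*t^2 + 57*t + 20) - 48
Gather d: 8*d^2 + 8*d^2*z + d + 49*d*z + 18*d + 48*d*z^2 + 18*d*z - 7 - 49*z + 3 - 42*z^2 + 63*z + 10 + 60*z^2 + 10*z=d^2*(8*z + 8) + d*(48*z^2 + 67*z + 19) + 18*z^2 + 24*z + 6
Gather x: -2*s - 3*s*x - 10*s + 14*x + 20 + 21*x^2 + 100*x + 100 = -12*s + 21*x^2 + x*(114 - 3*s) + 120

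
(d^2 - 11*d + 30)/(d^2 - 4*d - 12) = (d - 5)/(d + 2)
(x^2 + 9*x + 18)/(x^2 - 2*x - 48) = (x + 3)/(x - 8)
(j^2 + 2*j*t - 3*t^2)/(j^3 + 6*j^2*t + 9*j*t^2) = (j - t)/(j*(j + 3*t))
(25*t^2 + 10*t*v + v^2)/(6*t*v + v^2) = (25*t^2 + 10*t*v + v^2)/(v*(6*t + v))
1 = 1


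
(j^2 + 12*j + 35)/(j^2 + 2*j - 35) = (j + 5)/(j - 5)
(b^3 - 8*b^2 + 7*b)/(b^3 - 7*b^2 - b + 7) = b/(b + 1)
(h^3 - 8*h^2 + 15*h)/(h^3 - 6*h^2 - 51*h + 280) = h*(h - 3)/(h^2 - h - 56)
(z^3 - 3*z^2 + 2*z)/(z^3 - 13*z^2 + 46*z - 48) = z*(z - 1)/(z^2 - 11*z + 24)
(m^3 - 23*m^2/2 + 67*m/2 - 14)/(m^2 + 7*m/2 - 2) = (m^2 - 11*m + 28)/(m + 4)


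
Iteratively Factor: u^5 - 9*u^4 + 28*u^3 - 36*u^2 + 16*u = (u - 4)*(u^4 - 5*u^3 + 8*u^2 - 4*u) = u*(u - 4)*(u^3 - 5*u^2 + 8*u - 4) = u*(u - 4)*(u - 1)*(u^2 - 4*u + 4) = u*(u - 4)*(u - 2)*(u - 1)*(u - 2)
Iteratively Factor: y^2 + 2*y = (y)*(y + 2)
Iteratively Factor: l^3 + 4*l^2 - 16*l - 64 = (l + 4)*(l^2 - 16) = (l - 4)*(l + 4)*(l + 4)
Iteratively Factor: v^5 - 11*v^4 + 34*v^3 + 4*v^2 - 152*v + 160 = (v - 5)*(v^4 - 6*v^3 + 4*v^2 + 24*v - 32) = (v - 5)*(v - 2)*(v^3 - 4*v^2 - 4*v + 16) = (v - 5)*(v - 2)^2*(v^2 - 2*v - 8) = (v - 5)*(v - 4)*(v - 2)^2*(v + 2)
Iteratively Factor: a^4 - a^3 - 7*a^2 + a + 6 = (a - 1)*(a^3 - 7*a - 6) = (a - 1)*(a + 2)*(a^2 - 2*a - 3) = (a - 1)*(a + 1)*(a + 2)*(a - 3)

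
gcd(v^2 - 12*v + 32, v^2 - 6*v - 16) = v - 8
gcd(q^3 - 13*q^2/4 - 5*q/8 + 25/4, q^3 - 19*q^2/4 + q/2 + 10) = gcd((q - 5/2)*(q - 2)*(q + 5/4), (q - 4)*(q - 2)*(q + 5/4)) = q^2 - 3*q/4 - 5/2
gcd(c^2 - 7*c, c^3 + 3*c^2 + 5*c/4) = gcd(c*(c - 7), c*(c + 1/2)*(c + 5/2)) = c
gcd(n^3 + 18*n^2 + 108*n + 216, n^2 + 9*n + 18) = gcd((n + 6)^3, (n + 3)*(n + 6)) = n + 6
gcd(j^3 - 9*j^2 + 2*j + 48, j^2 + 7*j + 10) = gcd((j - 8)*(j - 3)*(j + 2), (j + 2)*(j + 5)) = j + 2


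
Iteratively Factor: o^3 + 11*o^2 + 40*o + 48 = (o + 3)*(o^2 + 8*o + 16) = (o + 3)*(o + 4)*(o + 4)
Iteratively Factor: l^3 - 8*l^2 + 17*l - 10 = (l - 5)*(l^2 - 3*l + 2) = (l - 5)*(l - 2)*(l - 1)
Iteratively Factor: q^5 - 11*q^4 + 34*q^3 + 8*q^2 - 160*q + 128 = (q - 4)*(q^4 - 7*q^3 + 6*q^2 + 32*q - 32) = (q - 4)^2*(q^3 - 3*q^2 - 6*q + 8) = (q - 4)^3*(q^2 + q - 2) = (q - 4)^3*(q + 2)*(q - 1)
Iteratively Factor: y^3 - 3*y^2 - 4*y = (y)*(y^2 - 3*y - 4) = y*(y - 4)*(y + 1)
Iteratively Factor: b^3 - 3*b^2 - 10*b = (b - 5)*(b^2 + 2*b) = b*(b - 5)*(b + 2)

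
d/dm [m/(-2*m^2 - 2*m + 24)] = (-m^2 + m*(2*m + 1) - m + 12)/(2*(m^2 + m - 12)^2)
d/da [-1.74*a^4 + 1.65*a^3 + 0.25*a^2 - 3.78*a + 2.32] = -6.96*a^3 + 4.95*a^2 + 0.5*a - 3.78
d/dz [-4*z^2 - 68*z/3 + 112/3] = -8*z - 68/3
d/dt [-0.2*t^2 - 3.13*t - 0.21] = -0.4*t - 3.13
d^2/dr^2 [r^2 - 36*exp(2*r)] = 2 - 144*exp(2*r)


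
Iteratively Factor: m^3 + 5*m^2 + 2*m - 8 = (m + 4)*(m^2 + m - 2) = (m + 2)*(m + 4)*(m - 1)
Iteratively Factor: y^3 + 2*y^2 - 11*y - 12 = (y + 4)*(y^2 - 2*y - 3) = (y - 3)*(y + 4)*(y + 1)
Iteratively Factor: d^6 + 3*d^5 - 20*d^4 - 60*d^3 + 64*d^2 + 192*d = (d)*(d^5 + 3*d^4 - 20*d^3 - 60*d^2 + 64*d + 192) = d*(d + 3)*(d^4 - 20*d^2 + 64) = d*(d - 2)*(d + 3)*(d^3 + 2*d^2 - 16*d - 32) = d*(d - 4)*(d - 2)*(d + 3)*(d^2 + 6*d + 8) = d*(d - 4)*(d - 2)*(d + 3)*(d + 4)*(d + 2)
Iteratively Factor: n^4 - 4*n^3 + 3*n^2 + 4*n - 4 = (n - 2)*(n^3 - 2*n^2 - n + 2) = (n - 2)*(n + 1)*(n^2 - 3*n + 2) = (n - 2)^2*(n + 1)*(n - 1)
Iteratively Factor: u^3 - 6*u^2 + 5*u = (u - 1)*(u^2 - 5*u) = (u - 5)*(u - 1)*(u)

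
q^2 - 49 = (q - 7)*(q + 7)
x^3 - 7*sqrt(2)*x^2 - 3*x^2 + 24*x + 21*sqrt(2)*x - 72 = (x - 3)*(x - 4*sqrt(2))*(x - 3*sqrt(2))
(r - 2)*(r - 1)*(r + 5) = r^3 + 2*r^2 - 13*r + 10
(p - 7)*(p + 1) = p^2 - 6*p - 7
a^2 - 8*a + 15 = (a - 5)*(a - 3)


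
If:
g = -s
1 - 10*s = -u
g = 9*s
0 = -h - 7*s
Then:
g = 0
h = 0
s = 0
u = -1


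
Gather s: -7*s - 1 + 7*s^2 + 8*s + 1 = 7*s^2 + s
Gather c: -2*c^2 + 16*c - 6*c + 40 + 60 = -2*c^2 + 10*c + 100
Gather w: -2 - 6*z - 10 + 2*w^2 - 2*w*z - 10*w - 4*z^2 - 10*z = 2*w^2 + w*(-2*z - 10) - 4*z^2 - 16*z - 12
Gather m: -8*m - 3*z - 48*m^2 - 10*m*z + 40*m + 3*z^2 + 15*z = -48*m^2 + m*(32 - 10*z) + 3*z^2 + 12*z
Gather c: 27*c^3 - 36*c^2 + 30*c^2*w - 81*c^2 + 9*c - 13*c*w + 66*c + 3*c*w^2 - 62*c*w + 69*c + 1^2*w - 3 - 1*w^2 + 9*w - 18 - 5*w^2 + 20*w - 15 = 27*c^3 + c^2*(30*w - 117) + c*(3*w^2 - 75*w + 144) - 6*w^2 + 30*w - 36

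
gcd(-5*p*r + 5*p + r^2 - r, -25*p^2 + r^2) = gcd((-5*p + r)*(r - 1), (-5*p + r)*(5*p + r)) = 5*p - r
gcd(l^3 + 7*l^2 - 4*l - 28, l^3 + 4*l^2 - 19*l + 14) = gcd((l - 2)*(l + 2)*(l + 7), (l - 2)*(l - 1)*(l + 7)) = l^2 + 5*l - 14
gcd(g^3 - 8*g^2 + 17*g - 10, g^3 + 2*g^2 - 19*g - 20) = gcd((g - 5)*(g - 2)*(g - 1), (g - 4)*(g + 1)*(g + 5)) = 1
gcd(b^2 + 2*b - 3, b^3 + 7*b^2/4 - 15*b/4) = b + 3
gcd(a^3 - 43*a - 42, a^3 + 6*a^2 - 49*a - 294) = a^2 - a - 42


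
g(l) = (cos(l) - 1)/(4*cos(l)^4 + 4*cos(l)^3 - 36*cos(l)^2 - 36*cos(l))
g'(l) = (cos(l) - 1)*(16*sin(l)*cos(l)^3 + 12*sin(l)*cos(l)^2 - 72*sin(l)*cos(l) - 36*sin(l))/(4*cos(l)^4 + 4*cos(l)^3 - 36*cos(l)^2 - 36*cos(l))^2 - sin(l)/(4*cos(l)^4 + 4*cos(l)^3 - 36*cos(l)^2 - 36*cos(l))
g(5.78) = 0.00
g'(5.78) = -0.01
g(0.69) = 0.00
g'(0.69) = 0.02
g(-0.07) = 0.00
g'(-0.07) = -0.00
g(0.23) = 0.00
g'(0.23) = 0.00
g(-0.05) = 0.00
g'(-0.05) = -0.00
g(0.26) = 0.00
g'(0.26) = 0.00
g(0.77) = 0.01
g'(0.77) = 0.03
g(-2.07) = -0.17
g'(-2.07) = 0.09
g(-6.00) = 0.00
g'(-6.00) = 0.00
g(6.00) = 0.00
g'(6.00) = 0.00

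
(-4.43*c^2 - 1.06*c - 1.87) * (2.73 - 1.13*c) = 5.0059*c^3 - 10.8961*c^2 - 0.7807*c - 5.1051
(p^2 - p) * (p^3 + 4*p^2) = p^5 + 3*p^4 - 4*p^3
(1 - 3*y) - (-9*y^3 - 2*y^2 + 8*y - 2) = 9*y^3 + 2*y^2 - 11*y + 3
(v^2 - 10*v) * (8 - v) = -v^3 + 18*v^2 - 80*v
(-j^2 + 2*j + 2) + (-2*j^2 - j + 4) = -3*j^2 + j + 6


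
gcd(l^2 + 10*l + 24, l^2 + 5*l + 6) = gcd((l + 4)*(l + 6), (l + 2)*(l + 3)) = 1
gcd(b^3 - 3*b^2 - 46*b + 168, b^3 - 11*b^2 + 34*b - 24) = b^2 - 10*b + 24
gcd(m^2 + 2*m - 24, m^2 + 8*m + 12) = m + 6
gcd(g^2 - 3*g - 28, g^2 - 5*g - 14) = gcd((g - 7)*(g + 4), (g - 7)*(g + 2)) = g - 7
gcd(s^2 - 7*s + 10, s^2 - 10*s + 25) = s - 5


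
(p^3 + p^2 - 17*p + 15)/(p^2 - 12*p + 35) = (p^3 + p^2 - 17*p + 15)/(p^2 - 12*p + 35)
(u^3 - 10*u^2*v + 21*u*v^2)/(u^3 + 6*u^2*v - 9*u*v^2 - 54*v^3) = u*(u - 7*v)/(u^2 + 9*u*v + 18*v^2)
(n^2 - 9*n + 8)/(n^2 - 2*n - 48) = (n - 1)/(n + 6)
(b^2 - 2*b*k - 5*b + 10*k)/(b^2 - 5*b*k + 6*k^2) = (b - 5)/(b - 3*k)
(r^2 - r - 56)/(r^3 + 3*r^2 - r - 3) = (r^2 - r - 56)/(r^3 + 3*r^2 - r - 3)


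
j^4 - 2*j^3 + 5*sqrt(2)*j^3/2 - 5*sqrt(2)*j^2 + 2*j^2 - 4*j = j*(j - 2)*(j + sqrt(2)/2)*(j + 2*sqrt(2))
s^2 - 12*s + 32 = (s - 8)*(s - 4)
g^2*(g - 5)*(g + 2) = g^4 - 3*g^3 - 10*g^2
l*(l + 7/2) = l^2 + 7*l/2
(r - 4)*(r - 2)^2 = r^3 - 8*r^2 + 20*r - 16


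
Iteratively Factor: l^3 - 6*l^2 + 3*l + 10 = (l - 2)*(l^2 - 4*l - 5) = (l - 5)*(l - 2)*(l + 1)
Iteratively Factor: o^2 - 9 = (o - 3)*(o + 3)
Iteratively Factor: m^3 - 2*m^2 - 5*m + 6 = (m + 2)*(m^2 - 4*m + 3) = (m - 3)*(m + 2)*(m - 1)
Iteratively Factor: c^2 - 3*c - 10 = (c - 5)*(c + 2)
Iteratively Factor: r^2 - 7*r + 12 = (r - 4)*(r - 3)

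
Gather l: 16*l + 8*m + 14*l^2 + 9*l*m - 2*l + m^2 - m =14*l^2 + l*(9*m + 14) + m^2 + 7*m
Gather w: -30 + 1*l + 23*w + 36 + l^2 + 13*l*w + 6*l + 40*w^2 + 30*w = l^2 + 7*l + 40*w^2 + w*(13*l + 53) + 6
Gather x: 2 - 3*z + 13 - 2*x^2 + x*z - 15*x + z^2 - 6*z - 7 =-2*x^2 + x*(z - 15) + z^2 - 9*z + 8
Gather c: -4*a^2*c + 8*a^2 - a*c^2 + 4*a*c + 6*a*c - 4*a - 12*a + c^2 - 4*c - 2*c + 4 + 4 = 8*a^2 - 16*a + c^2*(1 - a) + c*(-4*a^2 + 10*a - 6) + 8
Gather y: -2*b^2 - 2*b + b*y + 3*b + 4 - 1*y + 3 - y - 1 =-2*b^2 + b + y*(b - 2) + 6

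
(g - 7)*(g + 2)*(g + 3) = g^3 - 2*g^2 - 29*g - 42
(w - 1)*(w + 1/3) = w^2 - 2*w/3 - 1/3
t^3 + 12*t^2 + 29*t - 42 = (t - 1)*(t + 6)*(t + 7)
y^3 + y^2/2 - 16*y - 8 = (y - 4)*(y + 1/2)*(y + 4)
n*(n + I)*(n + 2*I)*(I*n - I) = I*n^4 - 3*n^3 - I*n^3 + 3*n^2 - 2*I*n^2 + 2*I*n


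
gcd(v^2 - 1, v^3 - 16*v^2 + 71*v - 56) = v - 1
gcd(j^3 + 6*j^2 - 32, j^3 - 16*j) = j + 4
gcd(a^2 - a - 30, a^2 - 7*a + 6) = a - 6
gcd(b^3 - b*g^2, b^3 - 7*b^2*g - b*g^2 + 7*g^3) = b^2 - g^2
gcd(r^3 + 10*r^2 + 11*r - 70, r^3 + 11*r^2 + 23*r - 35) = r^2 + 12*r + 35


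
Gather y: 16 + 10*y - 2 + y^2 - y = y^2 + 9*y + 14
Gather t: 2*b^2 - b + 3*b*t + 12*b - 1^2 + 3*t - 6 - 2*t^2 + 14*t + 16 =2*b^2 + 11*b - 2*t^2 + t*(3*b + 17) + 9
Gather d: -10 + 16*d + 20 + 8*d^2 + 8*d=8*d^2 + 24*d + 10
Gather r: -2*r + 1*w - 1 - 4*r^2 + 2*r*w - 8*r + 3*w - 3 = -4*r^2 + r*(2*w - 10) + 4*w - 4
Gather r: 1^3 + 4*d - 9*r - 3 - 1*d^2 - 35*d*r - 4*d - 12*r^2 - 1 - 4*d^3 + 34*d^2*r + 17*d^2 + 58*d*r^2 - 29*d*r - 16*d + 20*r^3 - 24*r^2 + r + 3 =-4*d^3 + 16*d^2 - 16*d + 20*r^3 + r^2*(58*d - 36) + r*(34*d^2 - 64*d - 8)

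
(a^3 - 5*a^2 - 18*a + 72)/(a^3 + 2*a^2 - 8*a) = (a^2 - 9*a + 18)/(a*(a - 2))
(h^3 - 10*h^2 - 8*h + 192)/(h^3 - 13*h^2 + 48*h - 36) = (h^2 - 4*h - 32)/(h^2 - 7*h + 6)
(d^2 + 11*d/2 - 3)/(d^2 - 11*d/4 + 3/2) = 2*(2*d^2 + 11*d - 6)/(4*d^2 - 11*d + 6)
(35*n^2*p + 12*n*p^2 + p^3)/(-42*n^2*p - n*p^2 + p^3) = (35*n^2 + 12*n*p + p^2)/(-42*n^2 - n*p + p^2)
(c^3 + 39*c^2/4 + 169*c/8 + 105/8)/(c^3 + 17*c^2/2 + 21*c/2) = (c + 5/4)/c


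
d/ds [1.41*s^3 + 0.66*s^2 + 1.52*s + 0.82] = 4.23*s^2 + 1.32*s + 1.52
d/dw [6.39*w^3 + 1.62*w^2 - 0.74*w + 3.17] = 19.17*w^2 + 3.24*w - 0.74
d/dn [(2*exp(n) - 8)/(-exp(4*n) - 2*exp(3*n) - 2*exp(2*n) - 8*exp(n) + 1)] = 2*(2*(exp(n) - 4)*(2*exp(3*n) + 3*exp(2*n) + 2*exp(n) + 4) - exp(4*n) - 2*exp(3*n) - 2*exp(2*n) - 8*exp(n) + 1)*exp(n)/(exp(4*n) + 2*exp(3*n) + 2*exp(2*n) + 8*exp(n) - 1)^2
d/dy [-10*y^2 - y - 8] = -20*y - 1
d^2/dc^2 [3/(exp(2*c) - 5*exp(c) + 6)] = 3*((5 - 4*exp(c))*(exp(2*c) - 5*exp(c) + 6) + 2*(2*exp(c) - 5)^2*exp(c))*exp(c)/(exp(2*c) - 5*exp(c) + 6)^3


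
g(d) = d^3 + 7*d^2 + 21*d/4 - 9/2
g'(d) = 3*d^2 + 14*d + 21/4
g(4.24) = 219.83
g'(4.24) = 118.54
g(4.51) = 253.29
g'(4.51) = 129.41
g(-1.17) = -2.66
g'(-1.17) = -7.02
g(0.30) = -2.27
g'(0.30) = 9.72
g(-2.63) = 11.92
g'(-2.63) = -10.82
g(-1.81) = 3.00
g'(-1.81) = -10.26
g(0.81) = 4.88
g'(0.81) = 18.56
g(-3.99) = 22.47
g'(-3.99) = -2.85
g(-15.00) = -1883.25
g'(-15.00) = 470.25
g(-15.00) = -1883.25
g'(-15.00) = 470.25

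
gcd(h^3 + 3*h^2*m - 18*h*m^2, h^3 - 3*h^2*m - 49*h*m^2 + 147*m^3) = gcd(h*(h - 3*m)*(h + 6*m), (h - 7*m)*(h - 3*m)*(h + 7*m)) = h - 3*m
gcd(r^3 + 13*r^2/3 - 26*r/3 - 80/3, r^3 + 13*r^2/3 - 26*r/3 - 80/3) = r^3 + 13*r^2/3 - 26*r/3 - 80/3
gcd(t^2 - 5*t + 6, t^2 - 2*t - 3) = t - 3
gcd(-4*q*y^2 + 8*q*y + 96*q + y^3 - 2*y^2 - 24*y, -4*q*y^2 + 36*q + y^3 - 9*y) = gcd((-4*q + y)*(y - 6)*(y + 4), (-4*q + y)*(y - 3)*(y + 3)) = -4*q + y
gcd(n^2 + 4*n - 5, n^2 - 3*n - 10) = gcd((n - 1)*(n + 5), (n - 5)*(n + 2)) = 1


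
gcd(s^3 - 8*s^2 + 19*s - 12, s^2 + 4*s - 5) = s - 1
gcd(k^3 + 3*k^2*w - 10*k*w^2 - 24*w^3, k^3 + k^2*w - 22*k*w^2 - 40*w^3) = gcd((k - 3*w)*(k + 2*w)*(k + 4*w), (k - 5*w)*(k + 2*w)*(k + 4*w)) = k^2 + 6*k*w + 8*w^2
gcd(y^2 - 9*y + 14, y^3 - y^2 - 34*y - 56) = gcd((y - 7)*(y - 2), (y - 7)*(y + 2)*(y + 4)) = y - 7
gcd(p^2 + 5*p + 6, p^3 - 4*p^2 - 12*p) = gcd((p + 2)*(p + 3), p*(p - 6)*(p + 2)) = p + 2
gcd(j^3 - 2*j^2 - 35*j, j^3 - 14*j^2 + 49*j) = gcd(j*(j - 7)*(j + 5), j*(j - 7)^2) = j^2 - 7*j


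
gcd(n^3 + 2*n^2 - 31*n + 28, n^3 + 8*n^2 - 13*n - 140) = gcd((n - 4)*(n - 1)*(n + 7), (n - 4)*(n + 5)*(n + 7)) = n^2 + 3*n - 28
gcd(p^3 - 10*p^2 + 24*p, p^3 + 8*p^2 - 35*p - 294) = p - 6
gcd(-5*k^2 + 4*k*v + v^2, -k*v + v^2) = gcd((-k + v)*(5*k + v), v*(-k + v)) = -k + v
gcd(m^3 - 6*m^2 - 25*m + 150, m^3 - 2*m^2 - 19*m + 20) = m - 5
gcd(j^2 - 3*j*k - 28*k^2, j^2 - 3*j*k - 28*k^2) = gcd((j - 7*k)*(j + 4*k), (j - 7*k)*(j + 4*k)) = j^2 - 3*j*k - 28*k^2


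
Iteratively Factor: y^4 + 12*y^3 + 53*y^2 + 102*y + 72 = (y + 3)*(y^3 + 9*y^2 + 26*y + 24) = (y + 3)^2*(y^2 + 6*y + 8) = (y + 2)*(y + 3)^2*(y + 4)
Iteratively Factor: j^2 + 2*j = (j + 2)*(j)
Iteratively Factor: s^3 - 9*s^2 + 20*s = (s - 5)*(s^2 - 4*s) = (s - 5)*(s - 4)*(s)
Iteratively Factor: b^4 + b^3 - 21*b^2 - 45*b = (b - 5)*(b^3 + 6*b^2 + 9*b) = (b - 5)*(b + 3)*(b^2 + 3*b) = (b - 5)*(b + 3)^2*(b)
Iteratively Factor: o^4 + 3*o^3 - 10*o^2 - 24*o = (o + 4)*(o^3 - o^2 - 6*o) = (o + 2)*(o + 4)*(o^2 - 3*o) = (o - 3)*(o + 2)*(o + 4)*(o)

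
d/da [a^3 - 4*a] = 3*a^2 - 4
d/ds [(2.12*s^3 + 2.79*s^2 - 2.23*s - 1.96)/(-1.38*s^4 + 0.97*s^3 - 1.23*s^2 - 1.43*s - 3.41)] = (2.9256*s^6 + 7.7004*s^5 - 14.5461*s^4 - 12.5562*s^3 - 22.7166*s^2 - 23.8494*s + 4.8015)/(1.9044*s^8 - 2.6772*s^7 + 4.3357*s^6 + 1.5606*s^5 + 8.1503*s^4 - 3.0976*s^3 + 10.4335*s^2 + 9.7526*s + 11.6281)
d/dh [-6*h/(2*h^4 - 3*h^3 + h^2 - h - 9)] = 6*(-2*h^4 + 3*h^3 - h^2 + h*(8*h^3 - 9*h^2 + 2*h - 1) + h + 9)/(-2*h^4 + 3*h^3 - h^2 + h + 9)^2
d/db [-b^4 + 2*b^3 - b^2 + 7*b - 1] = -4*b^3 + 6*b^2 - 2*b + 7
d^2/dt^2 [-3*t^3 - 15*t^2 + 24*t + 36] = -18*t - 30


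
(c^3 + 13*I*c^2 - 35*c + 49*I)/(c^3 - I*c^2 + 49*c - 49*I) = (c + 7*I)/(c - 7*I)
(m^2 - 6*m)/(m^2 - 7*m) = (m - 6)/(m - 7)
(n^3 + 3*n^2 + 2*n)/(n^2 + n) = n + 2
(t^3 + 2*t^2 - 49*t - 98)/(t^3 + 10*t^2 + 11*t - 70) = (t^2 - 5*t - 14)/(t^2 + 3*t - 10)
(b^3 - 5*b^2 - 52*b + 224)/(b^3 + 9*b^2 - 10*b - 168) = (b - 8)/(b + 6)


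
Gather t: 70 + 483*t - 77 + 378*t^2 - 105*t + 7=378*t^2 + 378*t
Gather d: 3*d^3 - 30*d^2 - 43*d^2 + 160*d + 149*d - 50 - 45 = 3*d^3 - 73*d^2 + 309*d - 95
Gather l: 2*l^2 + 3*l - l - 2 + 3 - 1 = 2*l^2 + 2*l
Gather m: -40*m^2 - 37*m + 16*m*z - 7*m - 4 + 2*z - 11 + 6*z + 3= -40*m^2 + m*(16*z - 44) + 8*z - 12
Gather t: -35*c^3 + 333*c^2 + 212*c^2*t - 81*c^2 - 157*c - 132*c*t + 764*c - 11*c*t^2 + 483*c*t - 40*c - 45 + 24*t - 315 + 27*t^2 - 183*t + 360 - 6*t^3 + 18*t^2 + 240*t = -35*c^3 + 252*c^2 + 567*c - 6*t^3 + t^2*(45 - 11*c) + t*(212*c^2 + 351*c + 81)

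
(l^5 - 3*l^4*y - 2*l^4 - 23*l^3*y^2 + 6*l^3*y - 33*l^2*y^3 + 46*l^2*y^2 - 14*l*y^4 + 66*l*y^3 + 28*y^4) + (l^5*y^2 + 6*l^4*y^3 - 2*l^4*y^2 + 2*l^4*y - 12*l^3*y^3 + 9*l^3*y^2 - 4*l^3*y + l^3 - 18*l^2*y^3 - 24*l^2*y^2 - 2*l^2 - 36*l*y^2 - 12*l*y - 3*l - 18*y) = l^5*y^2 + l^5 + 6*l^4*y^3 - 2*l^4*y^2 - l^4*y - 2*l^4 - 12*l^3*y^3 - 14*l^3*y^2 + 2*l^3*y + l^3 - 51*l^2*y^3 + 22*l^2*y^2 - 2*l^2 - 14*l*y^4 + 66*l*y^3 - 36*l*y^2 - 12*l*y - 3*l + 28*y^4 - 18*y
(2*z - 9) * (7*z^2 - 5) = 14*z^3 - 63*z^2 - 10*z + 45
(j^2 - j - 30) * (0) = 0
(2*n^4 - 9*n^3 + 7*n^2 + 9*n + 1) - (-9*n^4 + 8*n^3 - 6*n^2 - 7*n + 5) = 11*n^4 - 17*n^3 + 13*n^2 + 16*n - 4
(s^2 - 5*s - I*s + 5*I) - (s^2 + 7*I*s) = -5*s - 8*I*s + 5*I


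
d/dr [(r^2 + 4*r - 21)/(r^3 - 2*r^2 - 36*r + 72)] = (-r^4 - 8*r^3 + 35*r^2 + 60*r - 468)/(r^6 - 4*r^5 - 68*r^4 + 288*r^3 + 1008*r^2 - 5184*r + 5184)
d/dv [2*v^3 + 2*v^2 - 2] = 2*v*(3*v + 2)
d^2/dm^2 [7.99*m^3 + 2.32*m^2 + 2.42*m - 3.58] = 47.94*m + 4.64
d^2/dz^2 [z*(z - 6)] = 2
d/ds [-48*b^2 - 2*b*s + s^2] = -2*b + 2*s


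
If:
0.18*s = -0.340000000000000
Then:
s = -1.89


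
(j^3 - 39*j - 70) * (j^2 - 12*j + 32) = j^5 - 12*j^4 - 7*j^3 + 398*j^2 - 408*j - 2240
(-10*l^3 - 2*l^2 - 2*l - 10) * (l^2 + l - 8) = -10*l^5 - 12*l^4 + 76*l^3 + 4*l^2 + 6*l + 80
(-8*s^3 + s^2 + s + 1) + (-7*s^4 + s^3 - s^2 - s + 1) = -7*s^4 - 7*s^3 + 2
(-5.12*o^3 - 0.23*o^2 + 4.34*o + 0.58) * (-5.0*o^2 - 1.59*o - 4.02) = 25.6*o^5 + 9.2908*o^4 - 0.751899999999999*o^3 - 8.876*o^2 - 18.369*o - 2.3316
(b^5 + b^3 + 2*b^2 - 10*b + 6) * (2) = 2*b^5 + 2*b^3 + 4*b^2 - 20*b + 12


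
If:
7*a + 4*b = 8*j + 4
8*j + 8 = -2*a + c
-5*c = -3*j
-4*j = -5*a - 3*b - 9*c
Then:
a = -20/9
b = 436/111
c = -32/111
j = -160/333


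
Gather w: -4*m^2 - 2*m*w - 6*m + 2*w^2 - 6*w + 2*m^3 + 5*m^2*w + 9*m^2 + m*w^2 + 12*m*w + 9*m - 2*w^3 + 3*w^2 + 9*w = 2*m^3 + 5*m^2 + 3*m - 2*w^3 + w^2*(m + 5) + w*(5*m^2 + 10*m + 3)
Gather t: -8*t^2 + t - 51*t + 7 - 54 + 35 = -8*t^2 - 50*t - 12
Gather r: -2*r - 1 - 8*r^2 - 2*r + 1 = -8*r^2 - 4*r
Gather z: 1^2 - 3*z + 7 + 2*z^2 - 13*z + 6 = 2*z^2 - 16*z + 14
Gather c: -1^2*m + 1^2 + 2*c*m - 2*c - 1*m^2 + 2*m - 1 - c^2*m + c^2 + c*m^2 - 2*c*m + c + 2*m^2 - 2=c^2*(1 - m) + c*(m^2 - 1) + m^2 + m - 2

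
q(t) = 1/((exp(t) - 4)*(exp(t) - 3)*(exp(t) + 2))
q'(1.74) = -0.18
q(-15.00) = 0.04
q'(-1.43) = 0.00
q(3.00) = 0.00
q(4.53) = 0.00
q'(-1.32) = 0.00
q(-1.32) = 0.04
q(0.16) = 0.06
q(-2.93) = 0.04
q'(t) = -exp(t)/((exp(t) - 4)*(exp(t) - 3)*(exp(t) + 2)^2) - exp(t)/((exp(t) - 4)*(exp(t) - 3)^2*(exp(t) + 2)) - exp(t)/((exp(t) - 4)^2*(exp(t) - 3)*(exp(t) + 2))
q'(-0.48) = 0.01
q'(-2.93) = 0.00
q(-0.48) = 0.05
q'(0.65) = 0.25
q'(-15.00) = 0.00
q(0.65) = 0.11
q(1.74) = 0.03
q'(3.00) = 0.00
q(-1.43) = 0.04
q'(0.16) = 0.04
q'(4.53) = -0.00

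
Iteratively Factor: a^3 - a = (a - 1)*(a^2 + a) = a*(a - 1)*(a + 1)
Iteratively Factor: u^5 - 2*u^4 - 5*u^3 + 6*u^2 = (u - 3)*(u^4 + u^3 - 2*u^2) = (u - 3)*(u - 1)*(u^3 + 2*u^2) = u*(u - 3)*(u - 1)*(u^2 + 2*u) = u^2*(u - 3)*(u - 1)*(u + 2)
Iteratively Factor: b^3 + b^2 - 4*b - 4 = (b + 1)*(b^2 - 4) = (b - 2)*(b + 1)*(b + 2)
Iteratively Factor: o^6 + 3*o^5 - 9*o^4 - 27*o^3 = (o + 3)*(o^5 - 9*o^3) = (o + 3)^2*(o^4 - 3*o^3) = o*(o + 3)^2*(o^3 - 3*o^2) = o^2*(o + 3)^2*(o^2 - 3*o) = o^3*(o + 3)^2*(o - 3)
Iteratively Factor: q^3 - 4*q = (q - 2)*(q^2 + 2*q) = q*(q - 2)*(q + 2)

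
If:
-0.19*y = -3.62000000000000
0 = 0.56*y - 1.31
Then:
No Solution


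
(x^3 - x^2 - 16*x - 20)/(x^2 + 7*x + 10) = (x^2 - 3*x - 10)/(x + 5)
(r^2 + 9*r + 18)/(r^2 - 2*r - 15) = (r + 6)/(r - 5)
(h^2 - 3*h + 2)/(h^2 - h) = (h - 2)/h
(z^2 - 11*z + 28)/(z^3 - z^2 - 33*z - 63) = (z - 4)/(z^2 + 6*z + 9)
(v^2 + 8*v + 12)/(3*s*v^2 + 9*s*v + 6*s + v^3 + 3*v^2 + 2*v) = (v + 6)/(3*s*v + 3*s + v^2 + v)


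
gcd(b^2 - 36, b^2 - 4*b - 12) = b - 6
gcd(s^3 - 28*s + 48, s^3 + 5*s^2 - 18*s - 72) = s^2 + 2*s - 24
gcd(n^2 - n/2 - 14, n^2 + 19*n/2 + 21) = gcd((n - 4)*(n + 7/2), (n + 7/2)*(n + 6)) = n + 7/2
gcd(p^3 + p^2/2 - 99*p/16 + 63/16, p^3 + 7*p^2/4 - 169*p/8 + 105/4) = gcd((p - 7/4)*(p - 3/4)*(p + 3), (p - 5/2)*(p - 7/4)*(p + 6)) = p - 7/4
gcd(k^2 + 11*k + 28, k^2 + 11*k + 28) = k^2 + 11*k + 28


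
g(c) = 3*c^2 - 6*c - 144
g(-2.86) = -102.30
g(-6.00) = 0.00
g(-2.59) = -108.34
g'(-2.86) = -23.16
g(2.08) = -143.50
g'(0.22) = -4.68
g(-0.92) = -135.94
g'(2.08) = 6.48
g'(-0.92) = -11.52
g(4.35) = -113.33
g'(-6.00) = -42.00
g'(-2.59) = -21.54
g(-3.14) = -95.58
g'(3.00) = 12.00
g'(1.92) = 5.52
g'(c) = 6*c - 6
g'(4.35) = 20.10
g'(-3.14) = -24.84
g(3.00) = -135.00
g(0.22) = -145.17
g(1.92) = -144.46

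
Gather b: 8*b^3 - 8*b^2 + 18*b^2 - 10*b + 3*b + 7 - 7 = 8*b^3 + 10*b^2 - 7*b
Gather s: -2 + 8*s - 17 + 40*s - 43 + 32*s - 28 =80*s - 90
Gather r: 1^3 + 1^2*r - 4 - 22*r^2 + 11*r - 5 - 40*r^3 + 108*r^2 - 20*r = -40*r^3 + 86*r^2 - 8*r - 8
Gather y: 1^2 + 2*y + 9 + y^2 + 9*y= y^2 + 11*y + 10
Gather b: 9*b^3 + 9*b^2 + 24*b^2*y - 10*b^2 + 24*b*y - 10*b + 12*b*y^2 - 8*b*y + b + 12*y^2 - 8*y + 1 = 9*b^3 + b^2*(24*y - 1) + b*(12*y^2 + 16*y - 9) + 12*y^2 - 8*y + 1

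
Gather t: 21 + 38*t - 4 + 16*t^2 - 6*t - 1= 16*t^2 + 32*t + 16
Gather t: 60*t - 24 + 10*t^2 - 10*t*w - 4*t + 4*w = 10*t^2 + t*(56 - 10*w) + 4*w - 24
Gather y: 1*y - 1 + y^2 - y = y^2 - 1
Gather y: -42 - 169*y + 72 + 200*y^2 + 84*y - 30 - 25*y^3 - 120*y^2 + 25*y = -25*y^3 + 80*y^2 - 60*y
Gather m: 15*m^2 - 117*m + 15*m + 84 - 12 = 15*m^2 - 102*m + 72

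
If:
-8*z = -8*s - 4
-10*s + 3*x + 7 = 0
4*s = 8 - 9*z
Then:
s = 7/26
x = -56/39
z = 10/13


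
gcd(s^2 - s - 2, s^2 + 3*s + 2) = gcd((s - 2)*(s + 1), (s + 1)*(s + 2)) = s + 1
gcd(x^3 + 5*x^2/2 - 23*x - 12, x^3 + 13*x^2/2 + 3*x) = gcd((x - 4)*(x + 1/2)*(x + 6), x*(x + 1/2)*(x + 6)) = x^2 + 13*x/2 + 3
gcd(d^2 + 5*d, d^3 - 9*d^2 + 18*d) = d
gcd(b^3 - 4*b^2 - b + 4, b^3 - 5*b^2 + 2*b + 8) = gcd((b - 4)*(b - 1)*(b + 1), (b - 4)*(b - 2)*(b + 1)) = b^2 - 3*b - 4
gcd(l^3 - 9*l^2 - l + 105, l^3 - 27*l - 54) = l + 3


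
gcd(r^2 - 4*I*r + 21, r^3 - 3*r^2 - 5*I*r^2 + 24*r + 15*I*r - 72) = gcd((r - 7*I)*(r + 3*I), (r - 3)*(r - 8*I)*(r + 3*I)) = r + 3*I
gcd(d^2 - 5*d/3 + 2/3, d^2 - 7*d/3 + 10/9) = d - 2/3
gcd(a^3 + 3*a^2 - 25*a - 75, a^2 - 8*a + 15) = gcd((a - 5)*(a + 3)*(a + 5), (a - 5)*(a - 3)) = a - 5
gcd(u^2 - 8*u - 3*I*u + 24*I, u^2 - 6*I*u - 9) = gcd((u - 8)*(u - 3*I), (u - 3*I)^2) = u - 3*I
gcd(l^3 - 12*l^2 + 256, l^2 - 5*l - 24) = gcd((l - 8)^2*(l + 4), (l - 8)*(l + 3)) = l - 8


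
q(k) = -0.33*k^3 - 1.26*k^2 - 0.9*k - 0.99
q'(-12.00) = -113.22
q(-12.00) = 398.61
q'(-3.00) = -2.25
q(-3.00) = -0.72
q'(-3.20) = -2.97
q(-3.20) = -0.20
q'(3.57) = -22.51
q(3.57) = -35.28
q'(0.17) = -1.36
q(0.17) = -1.18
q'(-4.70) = -10.93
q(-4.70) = 9.67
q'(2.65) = -14.53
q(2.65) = -18.36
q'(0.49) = -2.37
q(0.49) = -1.77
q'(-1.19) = 0.70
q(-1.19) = -1.15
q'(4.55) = -32.86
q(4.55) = -62.25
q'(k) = -0.99*k^2 - 2.52*k - 0.9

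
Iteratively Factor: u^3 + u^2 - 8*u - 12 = (u - 3)*(u^2 + 4*u + 4) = (u - 3)*(u + 2)*(u + 2)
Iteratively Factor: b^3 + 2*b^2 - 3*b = (b - 1)*(b^2 + 3*b) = b*(b - 1)*(b + 3)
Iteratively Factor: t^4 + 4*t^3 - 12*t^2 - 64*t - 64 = (t + 2)*(t^3 + 2*t^2 - 16*t - 32) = (t + 2)*(t + 4)*(t^2 - 2*t - 8) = (t - 4)*(t + 2)*(t + 4)*(t + 2)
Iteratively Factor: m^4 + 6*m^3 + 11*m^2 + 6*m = (m)*(m^3 + 6*m^2 + 11*m + 6) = m*(m + 2)*(m^2 + 4*m + 3) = m*(m + 2)*(m + 3)*(m + 1)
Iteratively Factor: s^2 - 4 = (s + 2)*(s - 2)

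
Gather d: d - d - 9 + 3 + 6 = 0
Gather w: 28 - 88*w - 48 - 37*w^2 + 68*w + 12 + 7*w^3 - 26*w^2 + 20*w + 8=7*w^3 - 63*w^2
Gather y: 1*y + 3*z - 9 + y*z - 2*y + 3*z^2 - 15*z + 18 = y*(z - 1) + 3*z^2 - 12*z + 9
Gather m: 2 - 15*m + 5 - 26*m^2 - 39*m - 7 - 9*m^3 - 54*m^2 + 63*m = -9*m^3 - 80*m^2 + 9*m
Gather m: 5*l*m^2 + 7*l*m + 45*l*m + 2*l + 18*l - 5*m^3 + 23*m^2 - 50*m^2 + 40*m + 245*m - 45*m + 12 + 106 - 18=20*l - 5*m^3 + m^2*(5*l - 27) + m*(52*l + 240) + 100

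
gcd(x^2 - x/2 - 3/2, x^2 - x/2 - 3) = 1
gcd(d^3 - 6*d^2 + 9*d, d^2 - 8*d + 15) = d - 3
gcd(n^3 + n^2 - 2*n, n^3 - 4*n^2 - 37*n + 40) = n - 1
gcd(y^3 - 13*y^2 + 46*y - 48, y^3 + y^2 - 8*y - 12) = y - 3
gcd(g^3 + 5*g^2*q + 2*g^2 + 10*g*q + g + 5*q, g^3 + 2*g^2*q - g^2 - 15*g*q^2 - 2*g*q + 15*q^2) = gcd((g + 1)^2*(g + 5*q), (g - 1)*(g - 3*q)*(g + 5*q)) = g + 5*q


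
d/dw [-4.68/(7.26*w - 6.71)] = 33.9768/(7.26*w - 6.71)^2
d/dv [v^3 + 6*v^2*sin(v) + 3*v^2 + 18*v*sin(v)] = 6*v^2*cos(v) + 3*v^2 + 12*v*sin(v) + 18*v*cos(v) + 6*v + 18*sin(v)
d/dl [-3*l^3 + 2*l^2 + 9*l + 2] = -9*l^2 + 4*l + 9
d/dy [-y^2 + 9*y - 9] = 9 - 2*y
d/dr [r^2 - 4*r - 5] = 2*r - 4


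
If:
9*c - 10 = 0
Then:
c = 10/9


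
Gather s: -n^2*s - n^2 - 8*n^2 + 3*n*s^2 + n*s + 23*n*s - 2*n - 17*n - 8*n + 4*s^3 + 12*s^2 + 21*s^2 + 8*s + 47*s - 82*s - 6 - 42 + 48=-9*n^2 - 27*n + 4*s^3 + s^2*(3*n + 33) + s*(-n^2 + 24*n - 27)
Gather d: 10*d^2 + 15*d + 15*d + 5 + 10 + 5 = 10*d^2 + 30*d + 20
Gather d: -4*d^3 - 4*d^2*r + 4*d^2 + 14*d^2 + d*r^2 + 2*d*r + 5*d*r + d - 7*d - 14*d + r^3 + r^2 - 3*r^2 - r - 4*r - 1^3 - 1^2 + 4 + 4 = -4*d^3 + d^2*(18 - 4*r) + d*(r^2 + 7*r - 20) + r^3 - 2*r^2 - 5*r + 6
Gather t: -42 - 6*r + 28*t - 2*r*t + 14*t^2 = -6*r + 14*t^2 + t*(28 - 2*r) - 42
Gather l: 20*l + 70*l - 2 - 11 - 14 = 90*l - 27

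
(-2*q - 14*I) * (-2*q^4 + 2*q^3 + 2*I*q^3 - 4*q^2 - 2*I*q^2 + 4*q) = 4*q^5 - 4*q^4 + 24*I*q^4 + 36*q^3 - 24*I*q^3 - 36*q^2 + 56*I*q^2 - 56*I*q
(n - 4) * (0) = 0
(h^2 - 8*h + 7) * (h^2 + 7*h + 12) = h^4 - h^3 - 37*h^2 - 47*h + 84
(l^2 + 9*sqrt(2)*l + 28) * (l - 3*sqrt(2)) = l^3 + 6*sqrt(2)*l^2 - 26*l - 84*sqrt(2)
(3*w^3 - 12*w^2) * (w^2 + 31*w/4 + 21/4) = 3*w^5 + 45*w^4/4 - 309*w^3/4 - 63*w^2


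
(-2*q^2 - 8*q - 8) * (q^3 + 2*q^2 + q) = -2*q^5 - 12*q^4 - 26*q^3 - 24*q^2 - 8*q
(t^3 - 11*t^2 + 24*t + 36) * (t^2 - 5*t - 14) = t^5 - 16*t^4 + 65*t^3 + 70*t^2 - 516*t - 504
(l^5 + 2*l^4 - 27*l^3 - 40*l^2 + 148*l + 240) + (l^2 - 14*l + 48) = l^5 + 2*l^4 - 27*l^3 - 39*l^2 + 134*l + 288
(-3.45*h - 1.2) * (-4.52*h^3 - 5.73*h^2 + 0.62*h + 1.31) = 15.594*h^4 + 25.1925*h^3 + 4.737*h^2 - 5.2635*h - 1.572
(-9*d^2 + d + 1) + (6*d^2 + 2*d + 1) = -3*d^2 + 3*d + 2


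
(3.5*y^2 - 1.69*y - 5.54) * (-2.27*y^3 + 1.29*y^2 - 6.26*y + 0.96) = -7.945*y^5 + 8.3513*y^4 - 11.5143*y^3 + 6.7928*y^2 + 33.058*y - 5.3184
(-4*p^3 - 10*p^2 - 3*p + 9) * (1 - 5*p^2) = 20*p^5 + 50*p^4 + 11*p^3 - 55*p^2 - 3*p + 9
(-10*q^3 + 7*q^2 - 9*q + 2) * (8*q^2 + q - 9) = -80*q^5 + 46*q^4 + 25*q^3 - 56*q^2 + 83*q - 18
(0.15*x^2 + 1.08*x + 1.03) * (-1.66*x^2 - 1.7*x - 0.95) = -0.249*x^4 - 2.0478*x^3 - 3.6883*x^2 - 2.777*x - 0.9785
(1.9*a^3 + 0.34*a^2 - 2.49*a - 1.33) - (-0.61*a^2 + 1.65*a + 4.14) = 1.9*a^3 + 0.95*a^2 - 4.14*a - 5.47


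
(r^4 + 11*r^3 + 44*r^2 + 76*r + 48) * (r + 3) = r^5 + 14*r^4 + 77*r^3 + 208*r^2 + 276*r + 144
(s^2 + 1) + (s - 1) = s^2 + s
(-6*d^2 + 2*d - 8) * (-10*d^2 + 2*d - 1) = 60*d^4 - 32*d^3 + 90*d^2 - 18*d + 8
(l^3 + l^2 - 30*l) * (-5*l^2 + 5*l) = -5*l^5 + 155*l^3 - 150*l^2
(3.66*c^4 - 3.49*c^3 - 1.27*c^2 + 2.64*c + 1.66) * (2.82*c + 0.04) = 10.3212*c^5 - 9.6954*c^4 - 3.721*c^3 + 7.394*c^2 + 4.7868*c + 0.0664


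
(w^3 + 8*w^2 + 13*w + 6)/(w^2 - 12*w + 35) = (w^3 + 8*w^2 + 13*w + 6)/(w^2 - 12*w + 35)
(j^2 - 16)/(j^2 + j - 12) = (j - 4)/(j - 3)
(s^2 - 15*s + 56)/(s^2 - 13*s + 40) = (s - 7)/(s - 5)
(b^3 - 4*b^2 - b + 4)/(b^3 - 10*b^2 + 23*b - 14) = (b^2 - 3*b - 4)/(b^2 - 9*b + 14)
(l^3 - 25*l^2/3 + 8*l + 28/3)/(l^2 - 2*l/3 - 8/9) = 3*(l^2 - 9*l + 14)/(3*l - 4)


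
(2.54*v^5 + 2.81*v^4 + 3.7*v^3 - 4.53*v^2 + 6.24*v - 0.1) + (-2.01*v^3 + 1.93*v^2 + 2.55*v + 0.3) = 2.54*v^5 + 2.81*v^4 + 1.69*v^3 - 2.6*v^2 + 8.79*v + 0.2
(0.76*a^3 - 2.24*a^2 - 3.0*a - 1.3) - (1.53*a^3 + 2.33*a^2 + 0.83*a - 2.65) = -0.77*a^3 - 4.57*a^2 - 3.83*a + 1.35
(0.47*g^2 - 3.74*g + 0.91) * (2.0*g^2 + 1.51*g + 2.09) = 0.94*g^4 - 6.7703*g^3 - 2.8451*g^2 - 6.4425*g + 1.9019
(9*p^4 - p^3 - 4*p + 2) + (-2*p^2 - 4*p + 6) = 9*p^4 - p^3 - 2*p^2 - 8*p + 8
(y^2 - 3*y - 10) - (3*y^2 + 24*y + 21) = -2*y^2 - 27*y - 31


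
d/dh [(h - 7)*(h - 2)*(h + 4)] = 3*h^2 - 10*h - 22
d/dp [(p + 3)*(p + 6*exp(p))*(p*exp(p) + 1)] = (p + 1)*(p + 3)*(p + 6*exp(p))*exp(p) + (p + 3)*(p*exp(p) + 1)*(6*exp(p) + 1) + (p + 6*exp(p))*(p*exp(p) + 1)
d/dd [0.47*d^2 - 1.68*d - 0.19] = 0.94*d - 1.68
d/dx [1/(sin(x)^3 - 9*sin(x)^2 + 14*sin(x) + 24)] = (-3*sin(x)^2 + 18*sin(x) - 14)*cos(x)/(sin(x)^3 - 9*sin(x)^2 + 14*sin(x) + 24)^2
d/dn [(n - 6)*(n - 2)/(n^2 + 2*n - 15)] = 2*(5*n^2 - 27*n + 48)/(n^4 + 4*n^3 - 26*n^2 - 60*n + 225)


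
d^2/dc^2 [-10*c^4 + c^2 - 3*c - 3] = 2 - 120*c^2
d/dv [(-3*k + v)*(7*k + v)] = 4*k + 2*v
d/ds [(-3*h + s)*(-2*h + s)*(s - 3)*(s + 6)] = 12*h^2*s + 18*h^2 - 15*h*s^2 - 30*h*s + 90*h + 4*s^3 + 9*s^2 - 36*s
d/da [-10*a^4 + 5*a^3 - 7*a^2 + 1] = a*(-40*a^2 + 15*a - 14)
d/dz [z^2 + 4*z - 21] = 2*z + 4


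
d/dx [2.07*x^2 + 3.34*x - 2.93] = 4.14*x + 3.34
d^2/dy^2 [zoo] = 0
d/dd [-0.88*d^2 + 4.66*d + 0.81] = 4.66 - 1.76*d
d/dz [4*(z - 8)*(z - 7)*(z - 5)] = 12*z^2 - 160*z + 524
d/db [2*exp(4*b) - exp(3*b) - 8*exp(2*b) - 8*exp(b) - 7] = (8*exp(3*b) - 3*exp(2*b) - 16*exp(b) - 8)*exp(b)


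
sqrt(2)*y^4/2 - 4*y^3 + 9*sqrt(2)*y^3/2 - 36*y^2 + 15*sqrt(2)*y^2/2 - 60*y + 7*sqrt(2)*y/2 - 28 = (y + 1)*(y + 7)*(y - 4*sqrt(2))*(sqrt(2)*y/2 + sqrt(2)/2)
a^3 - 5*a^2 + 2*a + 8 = (a - 4)*(a - 2)*(a + 1)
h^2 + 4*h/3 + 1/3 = (h + 1/3)*(h + 1)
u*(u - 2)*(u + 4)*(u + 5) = u^4 + 7*u^3 + 2*u^2 - 40*u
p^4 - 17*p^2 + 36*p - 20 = (p - 2)^2*(p - 1)*(p + 5)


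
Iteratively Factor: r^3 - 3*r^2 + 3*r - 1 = (r - 1)*(r^2 - 2*r + 1) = (r - 1)^2*(r - 1)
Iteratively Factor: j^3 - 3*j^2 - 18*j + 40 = (j + 4)*(j^2 - 7*j + 10) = (j - 2)*(j + 4)*(j - 5)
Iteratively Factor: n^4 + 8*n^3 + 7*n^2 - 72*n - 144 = (n + 4)*(n^3 + 4*n^2 - 9*n - 36) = (n + 4)^2*(n^2 - 9) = (n + 3)*(n + 4)^2*(n - 3)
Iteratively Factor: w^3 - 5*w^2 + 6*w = (w - 3)*(w^2 - 2*w) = w*(w - 3)*(w - 2)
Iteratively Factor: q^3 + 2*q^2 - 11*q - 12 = (q - 3)*(q^2 + 5*q + 4) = (q - 3)*(q + 4)*(q + 1)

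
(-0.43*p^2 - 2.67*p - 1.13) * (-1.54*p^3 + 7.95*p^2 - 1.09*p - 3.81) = 0.6622*p^5 + 0.6933*p^4 - 19.0176*p^3 - 4.4349*p^2 + 11.4044*p + 4.3053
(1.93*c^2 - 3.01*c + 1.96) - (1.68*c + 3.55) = 1.93*c^2 - 4.69*c - 1.59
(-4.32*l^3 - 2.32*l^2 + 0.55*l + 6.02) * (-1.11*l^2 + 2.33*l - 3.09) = 4.7952*l^5 - 7.4904*l^4 + 7.3327*l^3 + 1.7681*l^2 + 12.3271*l - 18.6018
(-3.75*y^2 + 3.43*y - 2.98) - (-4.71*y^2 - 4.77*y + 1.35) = 0.96*y^2 + 8.2*y - 4.33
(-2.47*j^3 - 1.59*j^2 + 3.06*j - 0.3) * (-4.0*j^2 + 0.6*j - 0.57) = 9.88*j^5 + 4.878*j^4 - 11.7861*j^3 + 3.9423*j^2 - 1.9242*j + 0.171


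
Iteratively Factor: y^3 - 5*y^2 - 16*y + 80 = (y - 4)*(y^2 - y - 20) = (y - 4)*(y + 4)*(y - 5)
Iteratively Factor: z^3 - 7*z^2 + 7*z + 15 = (z - 5)*(z^2 - 2*z - 3) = (z - 5)*(z + 1)*(z - 3)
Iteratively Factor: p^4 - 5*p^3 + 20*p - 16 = (p - 1)*(p^3 - 4*p^2 - 4*p + 16) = (p - 1)*(p + 2)*(p^2 - 6*p + 8) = (p - 4)*(p - 1)*(p + 2)*(p - 2)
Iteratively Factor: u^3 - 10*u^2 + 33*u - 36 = (u - 3)*(u^2 - 7*u + 12) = (u - 4)*(u - 3)*(u - 3)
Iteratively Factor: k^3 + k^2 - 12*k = (k + 4)*(k^2 - 3*k) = k*(k + 4)*(k - 3)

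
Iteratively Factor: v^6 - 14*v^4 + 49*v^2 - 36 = (v + 3)*(v^5 - 3*v^4 - 5*v^3 + 15*v^2 + 4*v - 12) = (v + 1)*(v + 3)*(v^4 - 4*v^3 - v^2 + 16*v - 12) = (v - 1)*(v + 1)*(v + 3)*(v^3 - 3*v^2 - 4*v + 12) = (v - 1)*(v + 1)*(v + 2)*(v + 3)*(v^2 - 5*v + 6) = (v - 2)*(v - 1)*(v + 1)*(v + 2)*(v + 3)*(v - 3)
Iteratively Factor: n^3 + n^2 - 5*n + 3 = (n - 1)*(n^2 + 2*n - 3) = (n - 1)^2*(n + 3)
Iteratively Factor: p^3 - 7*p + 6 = (p - 1)*(p^2 + p - 6) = (p - 2)*(p - 1)*(p + 3)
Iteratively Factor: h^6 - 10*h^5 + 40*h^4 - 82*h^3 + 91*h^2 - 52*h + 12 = (h - 1)*(h^5 - 9*h^4 + 31*h^3 - 51*h^2 + 40*h - 12) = (h - 1)^2*(h^4 - 8*h^3 + 23*h^2 - 28*h + 12) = (h - 3)*(h - 1)^2*(h^3 - 5*h^2 + 8*h - 4) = (h - 3)*(h - 2)*(h - 1)^2*(h^2 - 3*h + 2) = (h - 3)*(h - 2)*(h - 1)^3*(h - 2)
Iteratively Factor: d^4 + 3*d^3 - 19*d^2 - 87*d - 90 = (d + 3)*(d^3 - 19*d - 30) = (d + 3)^2*(d^2 - 3*d - 10) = (d - 5)*(d + 3)^2*(d + 2)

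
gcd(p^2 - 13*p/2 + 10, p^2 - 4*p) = p - 4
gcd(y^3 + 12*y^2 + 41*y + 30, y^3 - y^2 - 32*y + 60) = y + 6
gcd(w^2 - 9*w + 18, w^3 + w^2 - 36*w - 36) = w - 6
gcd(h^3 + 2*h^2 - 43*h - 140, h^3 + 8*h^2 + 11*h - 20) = h^2 + 9*h + 20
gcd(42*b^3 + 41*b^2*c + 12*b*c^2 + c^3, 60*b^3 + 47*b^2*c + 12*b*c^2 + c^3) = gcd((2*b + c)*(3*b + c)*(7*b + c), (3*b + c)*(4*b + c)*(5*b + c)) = 3*b + c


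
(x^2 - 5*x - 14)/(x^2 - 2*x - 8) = (x - 7)/(x - 4)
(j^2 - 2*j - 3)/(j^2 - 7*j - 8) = (j - 3)/(j - 8)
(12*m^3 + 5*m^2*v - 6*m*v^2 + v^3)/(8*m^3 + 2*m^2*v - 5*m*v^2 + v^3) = (-3*m + v)/(-2*m + v)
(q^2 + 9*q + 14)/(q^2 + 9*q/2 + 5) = 2*(q + 7)/(2*q + 5)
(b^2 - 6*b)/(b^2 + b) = (b - 6)/(b + 1)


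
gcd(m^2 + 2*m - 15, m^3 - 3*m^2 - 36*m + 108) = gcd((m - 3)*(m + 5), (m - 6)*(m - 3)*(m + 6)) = m - 3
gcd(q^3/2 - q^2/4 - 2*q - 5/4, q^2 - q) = 1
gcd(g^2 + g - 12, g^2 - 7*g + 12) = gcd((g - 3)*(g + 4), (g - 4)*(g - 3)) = g - 3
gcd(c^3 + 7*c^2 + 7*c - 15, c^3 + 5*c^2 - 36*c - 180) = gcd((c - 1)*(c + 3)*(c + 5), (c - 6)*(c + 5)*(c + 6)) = c + 5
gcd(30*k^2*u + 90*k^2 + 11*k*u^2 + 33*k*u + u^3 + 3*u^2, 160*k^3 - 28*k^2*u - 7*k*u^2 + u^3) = 5*k + u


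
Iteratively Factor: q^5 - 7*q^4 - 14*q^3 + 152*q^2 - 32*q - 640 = (q - 5)*(q^4 - 2*q^3 - 24*q^2 + 32*q + 128) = (q - 5)*(q + 4)*(q^3 - 6*q^2 + 32) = (q - 5)*(q + 2)*(q + 4)*(q^2 - 8*q + 16) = (q - 5)*(q - 4)*(q + 2)*(q + 4)*(q - 4)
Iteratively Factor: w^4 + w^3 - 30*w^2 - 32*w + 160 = (w + 4)*(w^3 - 3*w^2 - 18*w + 40) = (w - 5)*(w + 4)*(w^2 + 2*w - 8) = (w - 5)*(w - 2)*(w + 4)*(w + 4)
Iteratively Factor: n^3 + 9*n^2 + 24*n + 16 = (n + 4)*(n^2 + 5*n + 4) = (n + 1)*(n + 4)*(n + 4)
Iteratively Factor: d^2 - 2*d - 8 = (d + 2)*(d - 4)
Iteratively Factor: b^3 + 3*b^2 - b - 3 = (b + 3)*(b^2 - 1) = (b + 1)*(b + 3)*(b - 1)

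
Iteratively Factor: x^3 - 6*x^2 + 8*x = (x)*(x^2 - 6*x + 8) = x*(x - 2)*(x - 4)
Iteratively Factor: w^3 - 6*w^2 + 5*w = (w - 1)*(w^2 - 5*w) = w*(w - 1)*(w - 5)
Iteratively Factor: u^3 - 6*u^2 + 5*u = (u)*(u^2 - 6*u + 5) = u*(u - 5)*(u - 1)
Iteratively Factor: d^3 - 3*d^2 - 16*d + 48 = (d - 4)*(d^2 + d - 12) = (d - 4)*(d - 3)*(d + 4)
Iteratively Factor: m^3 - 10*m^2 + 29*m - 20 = (m - 1)*(m^2 - 9*m + 20) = (m - 4)*(m - 1)*(m - 5)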